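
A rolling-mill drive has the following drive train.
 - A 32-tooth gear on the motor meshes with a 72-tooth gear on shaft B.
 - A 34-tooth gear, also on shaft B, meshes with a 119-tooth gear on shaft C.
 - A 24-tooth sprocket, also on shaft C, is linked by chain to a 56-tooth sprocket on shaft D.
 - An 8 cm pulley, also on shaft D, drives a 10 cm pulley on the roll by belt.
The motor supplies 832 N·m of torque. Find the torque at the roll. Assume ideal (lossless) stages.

gear mesh 72/32 = 2.25 → τ = 832·2.25 = 1872 N·m
gear mesh 119/34 = 3.5 → τ = 1872·3.5 = 6552 N·m
chain 56/24 = 2.3333 → τ = 6552·2.3333 = 15288 N·m
belt 10/8 = 1.25 → τ = 15288·1.25 = 19110 N·m

19110 N·m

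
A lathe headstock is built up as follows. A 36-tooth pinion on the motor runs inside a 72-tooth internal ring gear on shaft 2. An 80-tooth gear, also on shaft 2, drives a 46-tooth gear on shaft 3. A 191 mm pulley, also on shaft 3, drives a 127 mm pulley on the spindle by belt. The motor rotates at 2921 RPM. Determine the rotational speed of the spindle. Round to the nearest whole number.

3820 RPM

Internal gear: ratio = 72/36 = 2, so shaft 2 turns at 2921 / 2 = 1460.5 RPM.
Gear mesh: ratio = 46/80 = 0.575, so shaft 3 turns at 1460.5 / 0.575 = 2540 RPM.
Belt: ratio = 127/191 = 0.66492, so the spindle turns at 2540 / 0.66492 = 3820 RPM.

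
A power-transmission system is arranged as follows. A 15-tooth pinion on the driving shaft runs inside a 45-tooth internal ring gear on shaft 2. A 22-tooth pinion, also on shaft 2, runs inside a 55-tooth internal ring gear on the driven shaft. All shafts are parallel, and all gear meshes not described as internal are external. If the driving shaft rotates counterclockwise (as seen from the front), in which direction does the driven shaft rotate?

the driving shaft → shaft 2: internal mesh, same direction → CCW.
shaft 2 → the driven shaft: internal mesh, same direction → CCW.
0 reversals in total — an even number — so the driven shaft turns the same way as the driving shaft.

counterclockwise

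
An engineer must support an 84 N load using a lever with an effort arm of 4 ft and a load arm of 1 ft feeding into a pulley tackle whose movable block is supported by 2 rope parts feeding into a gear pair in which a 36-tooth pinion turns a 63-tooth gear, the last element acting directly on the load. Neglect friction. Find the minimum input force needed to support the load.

Lever MA = effort arm / load arm = 4/1 = 4.
Block-and-tackle MA = number of supporting rope parts = 2.
Gear pair MA = 63/36 = 1.75.
Combined ideal MA = 4 × 2 × 1.75 = 14.
Effort = load / MA = 84 / 14 = 6 N.

6 N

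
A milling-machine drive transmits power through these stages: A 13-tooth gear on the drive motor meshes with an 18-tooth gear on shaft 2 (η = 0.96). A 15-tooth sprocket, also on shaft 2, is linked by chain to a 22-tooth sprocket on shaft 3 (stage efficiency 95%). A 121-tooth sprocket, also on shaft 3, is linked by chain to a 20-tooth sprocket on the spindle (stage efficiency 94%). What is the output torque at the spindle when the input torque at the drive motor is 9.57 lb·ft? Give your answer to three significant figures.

2.75 lb·ft

After the gear mesh (18/13): 9.57 × 1.3846 × 0.96 = 12.721 lb·ft
After the chain (22/15): 12.721 × 1.4667 × 0.95 = 17.724 lb·ft
After the chain (20/121): 17.724 × 0.16529 × 0.94 = 2.7538 lb·ft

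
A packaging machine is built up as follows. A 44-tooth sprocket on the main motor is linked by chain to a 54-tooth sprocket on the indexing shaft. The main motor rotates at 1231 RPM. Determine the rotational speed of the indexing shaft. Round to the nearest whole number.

1003 RPM

Chain: ratio = 54/44 = 1.2273, so the indexing shaft turns at 1231 / 1.2273 = 1003 RPM.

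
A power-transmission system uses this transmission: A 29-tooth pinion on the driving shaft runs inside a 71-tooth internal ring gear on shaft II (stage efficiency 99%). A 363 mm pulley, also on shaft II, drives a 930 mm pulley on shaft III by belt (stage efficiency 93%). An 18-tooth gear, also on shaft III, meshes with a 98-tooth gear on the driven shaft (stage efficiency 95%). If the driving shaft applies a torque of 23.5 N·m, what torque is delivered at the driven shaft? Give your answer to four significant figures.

701.9 N·m

After the internal gear (71/29): 23.5 × 2.4483 × 0.99 = 56.959 N·m
After the belt (930/363): 56.959 × 2.562 × 0.93 = 135.71 N·m
After the gear mesh (98/18): 135.71 × 5.4444 × 0.95 = 701.94 N·m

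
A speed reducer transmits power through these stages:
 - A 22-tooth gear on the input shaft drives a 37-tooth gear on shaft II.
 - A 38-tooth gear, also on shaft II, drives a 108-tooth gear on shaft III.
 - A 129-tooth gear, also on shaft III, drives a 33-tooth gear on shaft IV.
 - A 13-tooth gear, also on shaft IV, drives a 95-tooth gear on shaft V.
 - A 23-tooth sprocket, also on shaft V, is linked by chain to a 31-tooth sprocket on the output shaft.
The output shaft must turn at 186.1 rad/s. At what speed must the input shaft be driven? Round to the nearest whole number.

2241 rad/s

Overall ratio R = 1.6818 × 2.8421 × 0.25581 × 7.3077 × 1.3478 = 12.044.
Required input speed = output speed × R = 186.1 × 12.044 = 2241.3 rad/s.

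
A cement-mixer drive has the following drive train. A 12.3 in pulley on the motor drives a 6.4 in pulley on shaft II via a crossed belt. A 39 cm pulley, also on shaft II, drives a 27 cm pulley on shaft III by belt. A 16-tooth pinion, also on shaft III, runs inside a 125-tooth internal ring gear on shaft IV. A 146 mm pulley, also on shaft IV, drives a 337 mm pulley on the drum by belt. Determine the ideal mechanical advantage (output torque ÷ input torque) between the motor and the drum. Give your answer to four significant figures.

6.496

Each stage contributes driven/driver: belt 6.4/12.3 = 0.52033, belt 27/39 = 0.69231, internal gear 125/16 = 7.8125, belt 337/146 = 2.3082.
Overall: 0.52033 × 0.69231 × 7.8125 × 2.3082 = 6.4959.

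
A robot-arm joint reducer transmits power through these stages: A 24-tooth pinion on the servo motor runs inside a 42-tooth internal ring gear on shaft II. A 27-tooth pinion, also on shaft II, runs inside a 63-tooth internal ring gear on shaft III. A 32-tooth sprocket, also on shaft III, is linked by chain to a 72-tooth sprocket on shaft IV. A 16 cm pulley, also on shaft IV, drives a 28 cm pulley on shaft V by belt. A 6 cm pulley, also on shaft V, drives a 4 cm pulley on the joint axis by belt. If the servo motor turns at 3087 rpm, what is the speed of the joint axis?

288 rpm

internal gear 42/24 = 1.75 → 3087/1.75 = 1764 rpm
internal gear 63/27 = 2.3333 → 1764/2.3333 = 756 rpm
chain 72/32 = 2.25 → 756/2.25 = 336 rpm
belt 28/16 = 1.75 → 336/1.75 = 192 rpm
belt 4/6 = 0.66667 → 192/0.66667 = 288 rpm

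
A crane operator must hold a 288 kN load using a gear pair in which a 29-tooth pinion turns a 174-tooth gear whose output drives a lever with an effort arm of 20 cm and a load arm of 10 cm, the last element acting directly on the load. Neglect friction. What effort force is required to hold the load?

Gear pair MA = 174/29 = 6.
Lever MA = effort arm / load arm = 20/10 = 2.
Combined ideal MA = 6 × 2 = 12.
Effort = load / MA = 288 / 12 = 24 kN.

24 kN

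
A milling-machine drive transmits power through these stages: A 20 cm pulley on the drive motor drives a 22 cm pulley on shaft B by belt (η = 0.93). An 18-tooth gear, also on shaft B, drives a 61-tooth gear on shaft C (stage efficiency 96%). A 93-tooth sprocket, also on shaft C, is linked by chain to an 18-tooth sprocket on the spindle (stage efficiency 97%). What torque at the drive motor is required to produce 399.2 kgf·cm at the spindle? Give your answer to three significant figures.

639 kgf·cm

Overall ratio R = 1.1 × 3.3889 × 0.19355 = 0.72151; overall efficiency η = 0.93 × 0.96 × 0.97 = 0.8660.
Input torque = output torque / (R × η) = 399.2 / (0.72151 × 0.8660) = 638.89 kgf·cm.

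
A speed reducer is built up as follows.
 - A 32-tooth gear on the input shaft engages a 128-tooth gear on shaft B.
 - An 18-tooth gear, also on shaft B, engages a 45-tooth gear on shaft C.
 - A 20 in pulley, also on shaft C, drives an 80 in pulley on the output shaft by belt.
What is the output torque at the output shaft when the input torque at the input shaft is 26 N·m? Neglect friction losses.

1040 N·m

After the gear mesh (128/32): 26 × 4 = 104 N·m
After the gear mesh (45/18): 104 × 2.5 = 260 N·m
After the belt (80/20): 260 × 4 = 1040 N·m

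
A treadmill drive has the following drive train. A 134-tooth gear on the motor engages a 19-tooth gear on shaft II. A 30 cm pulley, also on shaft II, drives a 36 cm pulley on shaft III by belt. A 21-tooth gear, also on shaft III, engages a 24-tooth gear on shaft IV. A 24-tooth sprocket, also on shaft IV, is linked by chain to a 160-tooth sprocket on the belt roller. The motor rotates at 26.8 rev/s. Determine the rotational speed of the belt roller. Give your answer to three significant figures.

20.7 rev/s

gear mesh 19/134 = 0.14179 → 26.8/0.14179 = 189.01 rev/s
belt 36/30 = 1.2 → 189.01/1.2 = 157.51 rev/s
gear mesh 24/21 = 1.1429 → 157.51/1.1429 = 137.82 rev/s
chain 160/24 = 6.6667 → 137.82/6.6667 = 20.673 rev/s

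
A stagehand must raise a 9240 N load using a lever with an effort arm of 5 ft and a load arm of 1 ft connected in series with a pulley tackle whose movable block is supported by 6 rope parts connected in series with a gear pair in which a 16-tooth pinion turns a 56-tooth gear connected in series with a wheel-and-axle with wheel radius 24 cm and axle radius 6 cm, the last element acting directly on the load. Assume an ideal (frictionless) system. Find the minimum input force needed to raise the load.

22 N

Lever MA = effort arm / load arm = 5/1 = 5.
Block-and-tackle MA = number of supporting rope parts = 6.
Gear pair MA = 56/16 = 3.5.
Wheel-and-axle MA = R/r = 24/6 = 4.
Combined ideal MA = 5 × 6 × 3.5 × 4 = 420.
Effort = load / MA = 9240 / 420 = 22 N.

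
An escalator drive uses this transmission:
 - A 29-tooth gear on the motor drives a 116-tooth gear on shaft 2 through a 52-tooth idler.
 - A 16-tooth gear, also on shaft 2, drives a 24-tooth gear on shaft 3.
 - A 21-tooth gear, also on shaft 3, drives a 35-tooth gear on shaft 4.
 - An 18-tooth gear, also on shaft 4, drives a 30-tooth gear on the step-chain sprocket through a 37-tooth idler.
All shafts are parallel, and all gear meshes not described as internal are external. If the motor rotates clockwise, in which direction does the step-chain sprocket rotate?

clockwise

the motor → shaft 2: driver → idler → driven is 2 external meshes, 2 reversals → CW.
shaft 2 → shaft 3: external mesh, 1 reversal → CCW.
shaft 3 → shaft 4: external mesh, 1 reversal → CW.
shaft 4 → the step-chain sprocket: driver → idler → driven is 2 external meshes, 2 reversals → CW.
6 reversals in total — an even number — so the step-chain sprocket turns the same way as the motor.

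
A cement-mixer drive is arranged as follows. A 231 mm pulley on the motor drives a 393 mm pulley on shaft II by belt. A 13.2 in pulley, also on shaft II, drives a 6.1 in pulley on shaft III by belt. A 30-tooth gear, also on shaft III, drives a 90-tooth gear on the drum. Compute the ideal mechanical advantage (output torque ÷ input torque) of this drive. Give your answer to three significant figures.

Each stage contributes driven/driver: belt 393/231 = 1.7013, belt 6.1/13.2 = 0.46212, gear mesh 90/30 = 3.
Overall: 1.7013 × 0.46212 × 3 = 2.3586.

2.36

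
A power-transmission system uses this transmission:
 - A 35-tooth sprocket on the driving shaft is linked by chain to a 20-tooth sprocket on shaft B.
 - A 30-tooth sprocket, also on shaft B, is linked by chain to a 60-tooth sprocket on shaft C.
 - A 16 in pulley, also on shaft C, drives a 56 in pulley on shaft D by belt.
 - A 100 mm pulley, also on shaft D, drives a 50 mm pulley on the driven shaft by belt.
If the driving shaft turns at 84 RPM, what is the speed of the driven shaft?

42 RPM

Chain: ratio = 20/35 = 0.57143, so shaft B turns at 84 / 0.57143 = 147 RPM.
Chain: ratio = 60/30 = 2, so shaft C turns at 147 / 2 = 73.5 RPM.
Belt: ratio = 56/16 = 3.5, so shaft D turns at 73.5 / 3.5 = 21 RPM.
Belt: ratio = 50/100 = 0.5, so the driven shaft turns at 21 / 0.5 = 42 RPM.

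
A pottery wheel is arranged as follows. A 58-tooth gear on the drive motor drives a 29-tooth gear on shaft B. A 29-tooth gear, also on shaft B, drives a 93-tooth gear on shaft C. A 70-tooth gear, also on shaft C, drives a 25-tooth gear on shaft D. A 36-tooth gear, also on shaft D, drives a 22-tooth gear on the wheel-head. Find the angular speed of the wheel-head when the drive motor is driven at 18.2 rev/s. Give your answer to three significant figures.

gear mesh 29/58 = 0.5 → 18.2/0.5 = 36.4 rev/s
gear mesh 93/29 = 3.2069 → 36.4/3.2069 = 11.351 rev/s
gear mesh 25/70 = 0.35714 → 11.351/0.35714 = 31.782 rev/s
gear mesh 22/36 = 0.61111 → 31.782/0.61111 = 52.006 rev/s

52.0 rev/s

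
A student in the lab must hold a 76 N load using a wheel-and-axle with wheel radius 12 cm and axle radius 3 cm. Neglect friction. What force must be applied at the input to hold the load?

19 N

Wheel-and-axle MA = R/r = 12/3 = 4.
Effort = load / MA = 76 / 4 = 19 N.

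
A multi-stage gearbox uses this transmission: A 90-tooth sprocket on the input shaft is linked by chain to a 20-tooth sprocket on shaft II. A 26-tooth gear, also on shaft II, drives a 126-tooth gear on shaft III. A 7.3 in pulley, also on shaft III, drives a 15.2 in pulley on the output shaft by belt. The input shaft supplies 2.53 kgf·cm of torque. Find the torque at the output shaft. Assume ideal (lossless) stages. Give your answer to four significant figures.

5.673 kgf·cm

Chain: ratio = 20/90 = 0.22222; torque at shaft II = 2.53 × 0.22222 = 0.56222 kgf·cm.
Gear mesh: ratio = 126/26 = 4.8462; torque at shaft III = 0.56222 × 4.8462 = 2.7246 kgf·cm.
Belt: ratio = 15.2/7.3 = 2.0822; torque at the output shaft = 2.7246 × 2.0822 = 5.6732 kgf·cm.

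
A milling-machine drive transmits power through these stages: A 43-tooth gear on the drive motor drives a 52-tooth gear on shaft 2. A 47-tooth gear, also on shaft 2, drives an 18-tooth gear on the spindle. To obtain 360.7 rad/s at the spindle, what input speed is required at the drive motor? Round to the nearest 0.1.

167.1 rad/s

Overall ratio R = 1.2093 × 0.38298 = 0.46314.
Required input speed = output speed × R = 360.7 × 0.46314 = 167.05 rad/s.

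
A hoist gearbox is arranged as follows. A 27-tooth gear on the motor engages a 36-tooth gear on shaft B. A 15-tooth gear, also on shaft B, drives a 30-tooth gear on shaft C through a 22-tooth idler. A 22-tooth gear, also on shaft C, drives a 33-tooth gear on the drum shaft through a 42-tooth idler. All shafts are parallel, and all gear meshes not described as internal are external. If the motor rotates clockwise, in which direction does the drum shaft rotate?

the motor → shaft B: external mesh, 1 reversal → CCW.
shaft B → shaft C: driver → idler → driven is 2 external meshes, 2 reversals → CCW.
shaft C → the drum shaft: driver → idler → driven is 2 external meshes, 2 reversals → CCW.
5 reversals in total — an odd number — so the drum shaft turns opposite to the motor.

counterclockwise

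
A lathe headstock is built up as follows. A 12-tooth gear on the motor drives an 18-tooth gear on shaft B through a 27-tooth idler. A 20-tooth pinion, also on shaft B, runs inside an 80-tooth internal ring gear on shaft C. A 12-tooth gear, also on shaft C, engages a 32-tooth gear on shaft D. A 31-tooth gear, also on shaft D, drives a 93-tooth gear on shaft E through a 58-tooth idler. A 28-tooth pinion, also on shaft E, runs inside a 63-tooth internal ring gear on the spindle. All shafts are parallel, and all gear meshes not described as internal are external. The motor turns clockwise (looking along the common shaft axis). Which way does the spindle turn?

counterclockwise

the motor → shaft B: driver → idler → driven is 2 external meshes, 2 reversals → CW.
shaft B → shaft C: internal mesh, same direction → CW.
shaft C → shaft D: external mesh, 1 reversal → CCW.
shaft D → shaft E: driver → idler → driven is 2 external meshes, 2 reversals → CCW.
shaft E → the spindle: internal mesh, same direction → CCW.
5 reversals in total — an odd number — so the spindle turns opposite to the motor.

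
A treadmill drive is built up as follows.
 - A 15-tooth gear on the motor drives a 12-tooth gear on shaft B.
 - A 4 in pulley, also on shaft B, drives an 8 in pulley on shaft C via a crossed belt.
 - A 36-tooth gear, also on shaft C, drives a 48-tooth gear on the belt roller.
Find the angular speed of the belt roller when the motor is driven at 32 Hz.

15 Hz

gear mesh 12/15 = 0.8 → 32/0.8 = 40 Hz
belt 8/4 = 2 → 40/2 = 20 Hz
gear mesh 48/36 = 1.3333 → 20/1.3333 = 15 Hz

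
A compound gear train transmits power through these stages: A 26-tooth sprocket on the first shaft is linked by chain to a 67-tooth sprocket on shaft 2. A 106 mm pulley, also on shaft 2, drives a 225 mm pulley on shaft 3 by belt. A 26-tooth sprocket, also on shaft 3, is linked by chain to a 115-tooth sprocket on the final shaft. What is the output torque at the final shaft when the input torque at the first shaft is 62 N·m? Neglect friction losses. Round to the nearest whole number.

1500 N·m

After the chain (67/26): 62 × 2.5769 = 159.77 N·m
After the belt (225/106): 159.77 × 2.1226 = 339.13 N·m
After the chain (115/26): 339.13 × 4.4231 = 1500 N·m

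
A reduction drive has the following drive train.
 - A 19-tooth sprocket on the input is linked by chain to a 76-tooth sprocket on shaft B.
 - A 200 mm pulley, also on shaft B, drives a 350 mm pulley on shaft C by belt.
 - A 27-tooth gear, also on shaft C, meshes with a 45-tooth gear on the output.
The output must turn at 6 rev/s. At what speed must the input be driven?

70 rev/s

Overall ratio R = 4 × 1.75 × 1.6667 = 11.667.
Required input speed = output speed × R = 6 × 11.667 = 70 rev/s.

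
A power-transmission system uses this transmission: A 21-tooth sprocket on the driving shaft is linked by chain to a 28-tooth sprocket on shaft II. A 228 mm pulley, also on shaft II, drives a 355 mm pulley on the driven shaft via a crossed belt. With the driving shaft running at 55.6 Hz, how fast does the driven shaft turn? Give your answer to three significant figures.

26.8 Hz

chain 28/21 = 1.3333 → 55.6/1.3333 = 41.7 Hz
belt 355/228 = 1.557 → 41.7/1.557 = 26.782 Hz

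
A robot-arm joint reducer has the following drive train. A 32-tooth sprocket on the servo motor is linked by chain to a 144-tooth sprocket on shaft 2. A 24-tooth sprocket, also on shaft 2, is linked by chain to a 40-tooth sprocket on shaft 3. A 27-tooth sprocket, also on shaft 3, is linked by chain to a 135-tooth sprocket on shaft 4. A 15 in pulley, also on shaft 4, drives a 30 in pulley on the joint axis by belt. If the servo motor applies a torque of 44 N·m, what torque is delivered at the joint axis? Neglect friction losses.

3300 N·m

chain 144/32 = 4.5 → τ = 44·4.5 = 198 N·m
chain 40/24 = 1.6667 → τ = 198·1.6667 = 330 N·m
chain 135/27 = 5 → τ = 330·5 = 1650 N·m
belt 30/15 = 2 → τ = 1650·2 = 3300 N·m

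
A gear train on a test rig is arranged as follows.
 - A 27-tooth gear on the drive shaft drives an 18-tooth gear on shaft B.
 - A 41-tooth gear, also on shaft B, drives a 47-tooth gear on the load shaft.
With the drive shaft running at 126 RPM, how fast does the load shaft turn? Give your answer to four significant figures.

164.9 RPM

Gear mesh: ratio = 18/27 = 0.66667, so shaft B turns at 126 / 0.66667 = 189 RPM.
Gear mesh: ratio = 47/41 = 1.1463, so the load shaft turns at 189 / 1.1463 = 164.87 RPM.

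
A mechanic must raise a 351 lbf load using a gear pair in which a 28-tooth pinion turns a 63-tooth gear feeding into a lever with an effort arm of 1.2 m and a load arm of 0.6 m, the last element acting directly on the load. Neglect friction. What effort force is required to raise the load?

78 lbf

Gear pair MA = 63/28 = 2.25.
Lever MA = effort arm / load arm = 1.2/0.6 = 2.
Combined ideal MA = 2.25 × 2 = 4.5.
Effort = load / MA = 351 / 4.5 = 78 lbf.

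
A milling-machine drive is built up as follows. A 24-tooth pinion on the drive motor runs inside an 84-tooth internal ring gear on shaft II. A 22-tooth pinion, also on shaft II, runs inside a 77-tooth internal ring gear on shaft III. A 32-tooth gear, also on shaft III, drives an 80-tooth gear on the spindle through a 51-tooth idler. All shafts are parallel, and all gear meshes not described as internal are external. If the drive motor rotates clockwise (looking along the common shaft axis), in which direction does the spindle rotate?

clockwise

the drive motor → shaft II: internal mesh, same direction → CW.
shaft II → shaft III: internal mesh, same direction → CW.
shaft III → the spindle: driver → idler → driven is 2 external meshes, 2 reversals → CW.
2 reversals in total — an even number — so the spindle turns the same way as the drive motor.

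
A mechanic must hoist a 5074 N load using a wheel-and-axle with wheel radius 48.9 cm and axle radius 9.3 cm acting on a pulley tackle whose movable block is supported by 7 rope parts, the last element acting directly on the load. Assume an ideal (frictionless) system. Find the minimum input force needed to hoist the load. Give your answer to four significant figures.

137.9 N

Wheel-and-axle MA = R/r = 48.9/9.3 = 5.2581.
Block-and-tackle MA = number of supporting rope parts = 7.
Combined ideal MA = 5.2581 × 7 = 36.806.
Effort = load / MA = 5074 / 36.806 = 137.86 N.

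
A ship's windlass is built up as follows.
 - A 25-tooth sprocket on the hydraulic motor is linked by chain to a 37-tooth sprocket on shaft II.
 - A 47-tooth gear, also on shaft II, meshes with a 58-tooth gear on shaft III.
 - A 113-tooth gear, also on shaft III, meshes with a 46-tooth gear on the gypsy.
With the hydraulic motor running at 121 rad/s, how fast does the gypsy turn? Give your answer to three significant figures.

Chain: ratio = 37/25 = 1.48, so shaft II turns at 121 / 1.48 = 81.757 rad/s.
Gear mesh: ratio = 58/47 = 1.234, so shaft III turns at 81.757 / 1.234 = 66.251 rad/s.
Gear mesh: ratio = 46/113 = 0.40708, so the gypsy turns at 66.251 / 0.40708 = 162.75 rad/s.

163 rad/s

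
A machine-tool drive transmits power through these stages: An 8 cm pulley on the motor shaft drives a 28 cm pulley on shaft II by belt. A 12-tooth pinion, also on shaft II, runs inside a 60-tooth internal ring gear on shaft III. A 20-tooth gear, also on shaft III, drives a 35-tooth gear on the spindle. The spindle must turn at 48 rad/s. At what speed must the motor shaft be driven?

1470 rad/s

Overall ratio R = 3.5 × 5 × 1.75 = 30.625.
Required input speed = output speed × R = 48 × 30.625 = 1470 rad/s.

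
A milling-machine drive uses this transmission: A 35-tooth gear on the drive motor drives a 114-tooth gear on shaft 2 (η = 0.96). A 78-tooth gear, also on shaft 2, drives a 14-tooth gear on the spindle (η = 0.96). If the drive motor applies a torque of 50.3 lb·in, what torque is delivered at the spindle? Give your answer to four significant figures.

Gear mesh: ratio = 114/35 = 3.2571; torque at shaft 2 = 50.3 × 3.2571 × 0.96 = 157.28 lb·in.
Gear mesh: ratio = 14/78 = 0.17949; torque at the spindle = 157.28 × 0.17949 × 0.96 = 27.101 lb·in.

27.10 lb·in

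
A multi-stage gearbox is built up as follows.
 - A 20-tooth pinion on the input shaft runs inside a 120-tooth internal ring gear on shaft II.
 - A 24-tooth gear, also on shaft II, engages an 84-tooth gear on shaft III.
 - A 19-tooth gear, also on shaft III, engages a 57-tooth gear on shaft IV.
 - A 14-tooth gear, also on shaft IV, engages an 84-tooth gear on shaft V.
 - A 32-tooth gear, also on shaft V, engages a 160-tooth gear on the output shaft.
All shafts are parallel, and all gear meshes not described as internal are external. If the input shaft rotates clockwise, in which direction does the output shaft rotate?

clockwise

the input shaft → shaft II: internal mesh, same direction → CW.
shaft II → shaft III: external mesh, 1 reversal → CCW.
shaft III → shaft IV: external mesh, 1 reversal → CW.
shaft IV → shaft V: external mesh, 1 reversal → CCW.
shaft V → the output shaft: external mesh, 1 reversal → CW.
4 reversals in total — an even number — so the output shaft turns the same way as the input shaft.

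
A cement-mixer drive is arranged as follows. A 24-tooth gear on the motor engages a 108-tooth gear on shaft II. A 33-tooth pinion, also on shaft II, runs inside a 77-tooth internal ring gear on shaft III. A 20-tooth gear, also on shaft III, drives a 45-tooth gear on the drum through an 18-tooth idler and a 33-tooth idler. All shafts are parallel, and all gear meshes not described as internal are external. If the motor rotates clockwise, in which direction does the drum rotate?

clockwise

the motor → shaft II: external mesh, 1 reversal → CCW.
shaft II → shaft III: internal mesh, same direction → CCW.
shaft III → the drum: driver → idler → idler → driven is 3 external meshes, 3 reversals → CW.
4 reversals in total — an even number — so the drum turns the same way as the motor.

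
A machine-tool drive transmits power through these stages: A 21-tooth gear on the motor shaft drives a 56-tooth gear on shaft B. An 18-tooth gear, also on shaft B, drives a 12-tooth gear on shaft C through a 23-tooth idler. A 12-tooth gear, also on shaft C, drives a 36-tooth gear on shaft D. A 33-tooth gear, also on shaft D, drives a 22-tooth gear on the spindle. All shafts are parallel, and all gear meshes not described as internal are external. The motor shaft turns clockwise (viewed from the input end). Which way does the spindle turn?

the motor shaft → shaft B: external mesh, 1 reversal → CCW.
shaft B → shaft C: driver → idler → driven is 2 external meshes, 2 reversals → CCW.
shaft C → shaft D: external mesh, 1 reversal → CW.
shaft D → the spindle: external mesh, 1 reversal → CCW.
5 reversals in total — an odd number — so the spindle turns opposite to the motor shaft.

counterclockwise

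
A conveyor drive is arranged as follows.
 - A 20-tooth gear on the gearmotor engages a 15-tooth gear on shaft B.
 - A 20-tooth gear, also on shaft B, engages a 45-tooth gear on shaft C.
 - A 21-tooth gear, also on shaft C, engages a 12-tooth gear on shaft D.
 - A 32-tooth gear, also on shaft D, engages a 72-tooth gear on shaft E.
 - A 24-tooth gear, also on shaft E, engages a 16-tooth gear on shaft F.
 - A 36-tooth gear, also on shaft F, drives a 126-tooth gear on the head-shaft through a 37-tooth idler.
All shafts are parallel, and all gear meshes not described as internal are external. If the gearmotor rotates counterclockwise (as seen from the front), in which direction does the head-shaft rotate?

clockwise

the gearmotor → shaft B: external mesh, 1 reversal → CW.
shaft B → shaft C: external mesh, 1 reversal → CCW.
shaft C → shaft D: external mesh, 1 reversal → CW.
shaft D → shaft E: external mesh, 1 reversal → CCW.
shaft E → shaft F: external mesh, 1 reversal → CW.
shaft F → the head-shaft: driver → idler → driven is 2 external meshes, 2 reversals → CW.
7 reversals in total — an odd number — so the head-shaft turns opposite to the gearmotor.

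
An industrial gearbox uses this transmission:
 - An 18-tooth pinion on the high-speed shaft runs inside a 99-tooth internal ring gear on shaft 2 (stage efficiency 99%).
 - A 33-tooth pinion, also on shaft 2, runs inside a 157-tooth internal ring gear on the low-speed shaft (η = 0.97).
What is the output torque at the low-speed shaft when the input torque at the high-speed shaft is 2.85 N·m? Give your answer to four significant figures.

71.61 N·m

After the internal gear (99/18): 2.85 × 5.5 × 0.99 = 15.518 N·m
After the internal gear (157/33): 15.518 × 4.7576 × 0.97 = 71.614 N·m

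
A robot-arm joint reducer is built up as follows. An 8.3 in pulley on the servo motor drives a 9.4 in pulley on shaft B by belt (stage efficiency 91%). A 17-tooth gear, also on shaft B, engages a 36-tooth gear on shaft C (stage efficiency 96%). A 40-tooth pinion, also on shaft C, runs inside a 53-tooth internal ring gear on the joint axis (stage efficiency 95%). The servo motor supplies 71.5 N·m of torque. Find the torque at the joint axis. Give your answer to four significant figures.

Belt: ratio = 9.4/8.3 = 1.1325; torque at shaft B = 71.5 × 1.1325 × 0.91 = 73.688 N·m.
Gear mesh: ratio = 36/17 = 2.1176; torque at shaft C = 73.688 × 2.1176 × 0.96 = 149.8 N·m.
Internal gear: ratio = 53/40 = 1.325; torque at the joint axis = 149.8 × 1.325 × 0.95 = 188.57 N·m.

188.6 N·m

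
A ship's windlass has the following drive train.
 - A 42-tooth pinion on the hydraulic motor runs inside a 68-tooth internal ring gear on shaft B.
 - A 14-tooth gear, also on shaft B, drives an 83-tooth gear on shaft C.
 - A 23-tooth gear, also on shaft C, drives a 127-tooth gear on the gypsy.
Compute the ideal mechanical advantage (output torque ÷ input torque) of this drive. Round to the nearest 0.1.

Each stage contributes driven/driver: internal gear 68/42 = 1.619, gear mesh 83/14 = 5.9286, gear mesh 127/23 = 5.5217.
Overall: 1.619 × 5.9286 × 5.5217 = 53.001.

53.0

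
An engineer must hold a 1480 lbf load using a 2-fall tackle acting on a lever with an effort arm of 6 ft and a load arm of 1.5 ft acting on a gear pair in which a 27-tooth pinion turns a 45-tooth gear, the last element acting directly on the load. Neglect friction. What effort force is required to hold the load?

111 lbf

Block-and-tackle MA = number of supporting rope parts = 2.
Lever MA = effort arm / load arm = 6/1.5 = 4.
Gear pair MA = 45/27 = 1.6667.
Combined ideal MA = 2 × 4 × 1.6667 = 13.333.
Effort = load / MA = 1480 / 13.333 = 111 lbf.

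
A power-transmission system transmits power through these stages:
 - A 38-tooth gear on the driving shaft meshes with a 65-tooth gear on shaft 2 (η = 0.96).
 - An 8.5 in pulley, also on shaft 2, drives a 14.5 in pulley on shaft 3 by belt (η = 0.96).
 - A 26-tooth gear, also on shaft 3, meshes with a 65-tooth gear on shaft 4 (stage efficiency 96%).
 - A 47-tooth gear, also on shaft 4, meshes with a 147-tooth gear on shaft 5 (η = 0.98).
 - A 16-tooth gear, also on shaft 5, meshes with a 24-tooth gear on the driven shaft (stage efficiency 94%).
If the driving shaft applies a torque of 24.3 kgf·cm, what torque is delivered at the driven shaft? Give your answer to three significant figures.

After the gear mesh (65/38): 24.3 × 1.7105 × 0.96 = 39.903 kgf·cm
After the belt (14.5/8.5): 39.903 × 1.7059 × 0.96 = 65.347 kgf·cm
After the gear mesh (65/26): 65.347 × 2.5 × 0.96 = 156.83 kgf·cm
After the gear mesh (147/47): 156.83 × 3.1277 × 0.98 = 480.71 kgf·cm
After the gear mesh (24/16): 480.71 × 1.5 × 0.94 = 677.8 kgf·cm

678 kgf·cm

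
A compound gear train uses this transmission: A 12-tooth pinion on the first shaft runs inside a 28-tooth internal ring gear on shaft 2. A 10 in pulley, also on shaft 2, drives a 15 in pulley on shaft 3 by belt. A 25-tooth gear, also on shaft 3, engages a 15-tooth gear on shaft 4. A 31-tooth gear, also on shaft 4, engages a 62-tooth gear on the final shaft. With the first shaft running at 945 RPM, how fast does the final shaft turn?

Internal gear: ratio = 28/12 = 2.3333, so shaft 2 turns at 945 / 2.3333 = 405 RPM.
Belt: ratio = 15/10 = 1.5, so shaft 3 turns at 405 / 1.5 = 270 RPM.
Gear mesh: ratio = 15/25 = 0.6, so shaft 4 turns at 270 / 0.6 = 450 RPM.
Gear mesh: ratio = 62/31 = 2, so the final shaft turns at 450 / 2 = 225 RPM.

225 RPM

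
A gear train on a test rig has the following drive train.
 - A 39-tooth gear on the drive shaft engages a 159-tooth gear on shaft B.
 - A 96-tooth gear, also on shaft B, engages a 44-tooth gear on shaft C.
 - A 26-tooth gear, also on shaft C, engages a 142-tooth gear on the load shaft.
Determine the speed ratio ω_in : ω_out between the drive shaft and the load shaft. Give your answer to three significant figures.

10.2

Each stage contributes driven/driver: gear mesh 159/39 = 4.0769, gear mesh 44/96 = 0.45833, gear mesh 142/26 = 5.4615.
Overall: 4.0769 × 0.45833 × 5.4615 = 10.205.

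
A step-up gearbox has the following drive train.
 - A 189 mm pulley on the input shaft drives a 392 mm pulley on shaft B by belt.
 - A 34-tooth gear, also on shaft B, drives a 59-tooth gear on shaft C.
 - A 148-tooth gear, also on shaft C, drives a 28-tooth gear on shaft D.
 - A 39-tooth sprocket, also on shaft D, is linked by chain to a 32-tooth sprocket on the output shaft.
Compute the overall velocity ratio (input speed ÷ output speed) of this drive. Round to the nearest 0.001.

Each stage contributes driven/driver: belt 392/189 = 2.0741, gear mesh 59/34 = 1.7353, gear mesh 28/148 = 0.18919, chain 32/39 = 0.82051.
Overall: 2.0741 × 1.7353 × 0.18919 × 0.82051 = 0.5587.

0.559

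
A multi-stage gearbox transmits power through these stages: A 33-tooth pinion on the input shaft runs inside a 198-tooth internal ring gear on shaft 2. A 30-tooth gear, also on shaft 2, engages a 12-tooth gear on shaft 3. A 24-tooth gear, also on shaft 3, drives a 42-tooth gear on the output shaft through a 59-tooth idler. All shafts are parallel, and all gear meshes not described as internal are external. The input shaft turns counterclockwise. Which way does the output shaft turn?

the input shaft → shaft 2: internal mesh, same direction → CCW.
shaft 2 → shaft 3: external mesh, 1 reversal → CW.
shaft 3 → the output shaft: driver → idler → driven is 2 external meshes, 2 reversals → CW.
3 reversals in total — an odd number — so the output shaft turns opposite to the input shaft.

clockwise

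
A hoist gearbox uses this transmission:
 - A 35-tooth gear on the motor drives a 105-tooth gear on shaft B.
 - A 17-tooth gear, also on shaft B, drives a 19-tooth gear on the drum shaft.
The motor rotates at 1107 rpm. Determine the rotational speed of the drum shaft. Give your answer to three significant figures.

330 rpm

gear mesh 105/35 = 3 → 1107/3 = 369 rpm
gear mesh 19/17 = 1.1176 → 369/1.1176 = 330.16 rpm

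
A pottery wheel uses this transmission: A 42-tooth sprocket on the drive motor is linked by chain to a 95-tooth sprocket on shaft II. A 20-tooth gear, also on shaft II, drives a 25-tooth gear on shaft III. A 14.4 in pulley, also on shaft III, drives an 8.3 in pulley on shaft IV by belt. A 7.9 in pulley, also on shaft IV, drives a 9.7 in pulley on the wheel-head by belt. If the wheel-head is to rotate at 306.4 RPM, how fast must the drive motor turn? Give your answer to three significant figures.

613 RPM

Overall ratio R = 2.2619 × 1.25 × 0.57639 × 1.2278 = 2.001.
Required input speed = output speed × R = 306.4 × 2.001 = 613.1 RPM.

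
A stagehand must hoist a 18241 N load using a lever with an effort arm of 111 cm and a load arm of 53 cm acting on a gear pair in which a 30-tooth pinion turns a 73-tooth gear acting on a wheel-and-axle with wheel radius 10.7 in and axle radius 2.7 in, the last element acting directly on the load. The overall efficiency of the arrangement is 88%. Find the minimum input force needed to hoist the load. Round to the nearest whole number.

Lever MA = effort arm / load arm = 111/53 = 2.0943.
Gear pair MA = 73/30 = 2.4333.
Wheel-and-axle MA = R/r = 10.7/2.7 = 3.963.
Combined ideal MA = 2.0943 × 2.4333 × 3.963 = 20.196.
Actual MA = 20.196 × 0.88 = 17.773.
Effort = load / actual MA = 18241 / 17.773 = 1026.4 N.

1026 N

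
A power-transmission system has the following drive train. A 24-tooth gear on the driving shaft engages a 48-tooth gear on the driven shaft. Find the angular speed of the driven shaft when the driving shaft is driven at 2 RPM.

1 RPM

the driving shaft → the driven shaft (gear mesh, 48/24): 2 ÷ 2 = 1 RPM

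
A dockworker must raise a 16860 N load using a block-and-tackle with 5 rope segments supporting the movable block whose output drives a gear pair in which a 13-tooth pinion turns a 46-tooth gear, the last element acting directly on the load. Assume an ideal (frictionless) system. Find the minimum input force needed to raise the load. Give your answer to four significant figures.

953.0 N

Block-and-tackle MA = number of supporting rope parts = 5.
Gear pair MA = 46/13 = 3.5385.
Combined ideal MA = 5 × 3.5385 = 17.692.
Effort = load / MA = 16860 / 17.692 = 952.96 N.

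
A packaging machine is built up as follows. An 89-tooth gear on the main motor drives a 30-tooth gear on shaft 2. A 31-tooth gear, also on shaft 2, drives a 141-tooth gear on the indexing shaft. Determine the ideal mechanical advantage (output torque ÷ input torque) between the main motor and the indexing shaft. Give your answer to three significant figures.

Each stage contributes driven/driver: gear mesh 30/89 = 0.33708, gear mesh 141/31 = 4.5484.
Overall: 0.33708 × 4.5484 = 1.5332.

1.53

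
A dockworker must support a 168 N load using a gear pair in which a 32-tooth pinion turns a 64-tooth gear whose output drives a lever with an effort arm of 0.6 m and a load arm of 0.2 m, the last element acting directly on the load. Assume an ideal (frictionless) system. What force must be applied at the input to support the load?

28 N

Gear pair MA = 64/32 = 2.
Lever MA = effort arm / load arm = 0.6/0.2 = 3.
Combined ideal MA = 2 × 3 = 6.
Effort = load / MA = 168 / 6 = 28 N.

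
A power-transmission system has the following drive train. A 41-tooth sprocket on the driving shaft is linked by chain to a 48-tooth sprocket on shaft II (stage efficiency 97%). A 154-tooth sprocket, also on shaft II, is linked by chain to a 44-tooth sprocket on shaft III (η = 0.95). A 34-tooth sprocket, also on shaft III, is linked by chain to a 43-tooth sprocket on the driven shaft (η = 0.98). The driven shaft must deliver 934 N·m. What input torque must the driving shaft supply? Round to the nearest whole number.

2445 N·m

Overall ratio R = 1.1707 × 0.28571 × 1.2647 = 0.42304; overall efficiency η = 0.97 × 0.95 × 0.98 = 0.9031.
Input torque = output torque / (R × η) = 934 / (0.42304 × 0.9031) = 2444.8 N·m.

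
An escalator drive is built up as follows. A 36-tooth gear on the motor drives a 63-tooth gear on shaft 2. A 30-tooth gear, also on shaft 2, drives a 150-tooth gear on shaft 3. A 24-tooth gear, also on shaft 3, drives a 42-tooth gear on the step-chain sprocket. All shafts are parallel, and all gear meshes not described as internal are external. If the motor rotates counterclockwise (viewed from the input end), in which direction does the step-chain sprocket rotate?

clockwise

the motor → shaft 2: external mesh, 1 reversal → CW.
shaft 2 → shaft 3: external mesh, 1 reversal → CCW.
shaft 3 → the step-chain sprocket: external mesh, 1 reversal → CW.
3 reversals in total — an odd number — so the step-chain sprocket turns opposite to the motor.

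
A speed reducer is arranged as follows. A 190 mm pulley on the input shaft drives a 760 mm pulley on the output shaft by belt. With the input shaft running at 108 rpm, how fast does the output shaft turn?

belt 760/190 = 4 → 108/4 = 27 rpm

27 rpm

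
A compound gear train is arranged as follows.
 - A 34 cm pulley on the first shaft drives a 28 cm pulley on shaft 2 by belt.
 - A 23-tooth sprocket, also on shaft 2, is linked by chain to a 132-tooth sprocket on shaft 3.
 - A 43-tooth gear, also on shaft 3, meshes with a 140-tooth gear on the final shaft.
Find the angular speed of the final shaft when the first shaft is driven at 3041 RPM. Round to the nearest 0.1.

belt 28/34 = 0.82353 → 3041/0.82353 = 3692.6 RPM
chain 132/23 = 5.7391 → 3692.6/5.7391 = 643.42 RPM
gear mesh 140/43 = 3.2558 → 643.42/3.2558 = 197.62 RPM

197.6 RPM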